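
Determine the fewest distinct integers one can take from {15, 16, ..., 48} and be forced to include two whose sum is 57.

Group the elements by complementary pair {x, 57−x}: {15,42}, {16,41}, {17,40}, …, giving 14 two-element pairs and 6 integers whose partner 57−x falls outside [15,48].
Pigeonhole: treating each of those 20 groups as a pigeonhole, one can pick one integer per group — 20 integers — with no two summing to 57.
The 21st integer lands in an occupied pair, forcing a sum of 57.

21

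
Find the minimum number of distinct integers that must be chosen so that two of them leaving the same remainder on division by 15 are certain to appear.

The 15 residue classes mod 15 are the pigeonholes.
With 15 integers one could put 1 in each residue class and have no class reach 2.
The 16th integer pushes some class to 2, so 15·1 + 1 = 16.

16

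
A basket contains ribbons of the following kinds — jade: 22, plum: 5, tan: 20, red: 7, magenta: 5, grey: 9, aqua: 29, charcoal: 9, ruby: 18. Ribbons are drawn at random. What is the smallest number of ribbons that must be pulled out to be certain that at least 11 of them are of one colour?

An adversary could hand out at most 10 ribbons per colour (5 colours run out sooner): 10 + 5 + 10 + 7 + 5 + 9 + 10 + 9 + 10 = 75 ribbons and still no colour has 11.
Pigeonhole: one more ribbon lands in a colour already at 10, so 76 draws are enough and 75 are not.

76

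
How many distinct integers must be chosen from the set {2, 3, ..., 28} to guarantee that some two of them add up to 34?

Two chosen integers sum to 34 exactly when both halves of some pair {x, 34−x} with 6 ≤ x ≤ 34−x ≤ 28 are chosen — 11 such pairs.
The remaining 5 elements (those with no distinct partner in range) can never complete a 34-sum, so the worst case takes all of them and one from each pair: 5 + 11 = 16.
Pigeonhole: the 17th integer has to be the second member of some pair, so 16 + 1 = 17.

17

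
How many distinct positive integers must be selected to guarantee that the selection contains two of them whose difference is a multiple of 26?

27

Integers whose pairwise differences are multiples of 26 are exactly those sharing a remainder mod 26. By pigeonhole, the 26 residue classes mod 26 are the pigeonholes.
With 26 integers one could put 1 in each residue class and have no class reach 2.
The 27th integer pushes some class to 2, so 26·1 + 1 = 27.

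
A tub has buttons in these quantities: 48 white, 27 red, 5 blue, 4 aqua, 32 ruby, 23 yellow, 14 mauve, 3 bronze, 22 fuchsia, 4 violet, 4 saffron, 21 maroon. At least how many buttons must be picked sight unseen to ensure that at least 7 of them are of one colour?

63

An adversary could hand out at most 6 buttons per colour (5 colours run out sooner): 6 + 6 + 5 + 4 + 6 + 6 + 6 + 3 + 6 + 4 + 4 + 6 = 62 buttons and still no colour has 7.
One more button lands in a colour already at 6, so 63 draws are enough and 62 are not.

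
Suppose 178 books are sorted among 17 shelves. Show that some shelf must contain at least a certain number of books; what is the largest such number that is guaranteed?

11

By pigeonhole, the 17 shelves are the holes and the 178 books are the pigeons.
If every shelf held at most 10 books, the total would be at most 17 × 10 = 170, which is less than 178.
So some shelf holds at least ⌈178/17⌉ = 11 books.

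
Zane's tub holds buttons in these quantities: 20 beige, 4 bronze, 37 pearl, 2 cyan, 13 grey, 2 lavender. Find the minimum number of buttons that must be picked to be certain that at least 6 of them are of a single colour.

24

By pigeonhole, put each drawn button into a box by colour. The largest draw with every box below 6 takes min(count, 5) from each colour; colours with fewer than 5 contribute all they have.
Σ min(cᵢ, 5) = 5 + 4 + 5 + 2 + 5 + 2 = 23.
Draw number 23 + 1 = 24 must push one box to 6.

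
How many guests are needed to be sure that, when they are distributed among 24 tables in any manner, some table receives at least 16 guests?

361

With 360 guests one could put exactly 15 in each of the 24 tables, and no table would reach 16.
One more guest must land in a table that already has 15, giving it 16.
So 24 × 15 + 1 = 361 guests are required.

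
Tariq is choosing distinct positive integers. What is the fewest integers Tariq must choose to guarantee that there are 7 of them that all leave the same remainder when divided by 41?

247

Pigeonhole: the 41 residue classes mod 41 are the pigeonholes.
With 246 integers one could put 6 in each residue class and have no class reach 7.
The 247th integer pushes some class to 7, so 41·6 + 1 = 247.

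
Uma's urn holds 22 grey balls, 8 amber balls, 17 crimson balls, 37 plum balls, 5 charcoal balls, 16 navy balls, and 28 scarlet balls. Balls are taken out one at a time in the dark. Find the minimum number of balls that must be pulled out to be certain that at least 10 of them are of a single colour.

An adversary could hand out at most 9 balls per colour (amber, charcoal run out sooner): 9 + 8 + 9 + 9 + 5 + 9 + 9 = 58 balls and still no colour has 10.
By pigeonhole, one more ball lands in a colour already at 9, so 59 draws are enough and 58 are not.

59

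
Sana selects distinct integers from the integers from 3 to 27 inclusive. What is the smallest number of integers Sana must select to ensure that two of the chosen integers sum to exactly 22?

A set avoiding the sum 22 can contain at most one of each pair {x, 22−x}, plus the 9 elements whose complement lies outside the range or equal to its own complement.
The integers 11, …, 27 (17 of them) are such a set: any two sum to at least 11+12 = 23 > 22.
Any 18th integer completes one of the 8 pairs, so 18 choices force a sum of 22.

18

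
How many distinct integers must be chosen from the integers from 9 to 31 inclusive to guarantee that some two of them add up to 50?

18

Two chosen integers sum to 50 exactly when both halves of some pair {x, 50−x} with 19 ≤ x ≤ 50−x ≤ 31 are chosen — 6 such pairs.
The remaining 11 elements (those with no distinct partner in range) can never complete a 50-sum, so the worst case takes all of them and one from each pair: 11 + 6 = 17.
By pigeonhole, the 18th integer has to be the second member of some pair, so 17 + 1 = 18.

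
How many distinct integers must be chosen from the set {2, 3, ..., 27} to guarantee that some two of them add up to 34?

17

Group the elements by complementary pair {x, 34−x}: {7,27}, {8,26}, {9,25}, …, giving 10 two-element pairs, the single value 17 (it cannot pair with itself since the integers are distinct), and 5 integers whose partner 34−x falls outside [2,27].
By the pigeonhole principle, treating each of those 16 groups as a pigeonhole, one can pick one integer per group — 16 integers — with no two summing to 34.
The 17th integer lands in an occupied pair, forcing a sum of 34.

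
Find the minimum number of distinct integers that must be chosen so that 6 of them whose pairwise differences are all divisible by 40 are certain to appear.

Integers whose pairwise differences are multiples of 40 are exactly those sharing a remainder mod 40. By the pigeonhole principle, the 40 residue classes mod 40 are the pigeonholes.
With 200 integers one could put 5 in each residue class and have no class reach 6.
The 201st integer pushes some class to 6, so 40·5 + 1 = 201.

201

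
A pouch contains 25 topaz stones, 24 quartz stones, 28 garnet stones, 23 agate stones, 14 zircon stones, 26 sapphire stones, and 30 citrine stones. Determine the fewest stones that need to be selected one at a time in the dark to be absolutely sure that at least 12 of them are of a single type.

78

Put each drawn stone into a box by type. The largest draw with every box below 12 takes min(count, 11) from each type.
Σ min(cᵢ, 11) = 11 + 11 + 11 + 11 + 11 + 11 + 11 = 77.
Draw number 77 + 1 = 78 must push one box to 12.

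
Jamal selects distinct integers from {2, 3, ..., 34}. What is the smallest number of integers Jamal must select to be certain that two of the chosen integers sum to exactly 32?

20

Two chosen integers sum to 32 exactly when both halves of some pair {x, 32−x} with 2 ≤ x ≤ 32−x ≤ 30 are chosen — 14 such pairs.
The remaining 5 elements (those with no distinct partner in range) can never complete a 32-sum, so the worst case takes all of them and one from each pair: 5 + 14 = 19.
The 20th integer has to be the second member of some pair, so 19 + 1 = 20.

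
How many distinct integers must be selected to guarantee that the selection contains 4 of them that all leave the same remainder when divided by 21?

64

The 21 residue classes mod 21 are the pigeonholes.
With 63 integers one could put 3 in each residue class and have no class reach 4.
The 64th integer pushes some class to 4, so 21·3 + 1 = 64.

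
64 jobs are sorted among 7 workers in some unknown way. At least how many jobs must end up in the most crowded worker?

By the pigeonhole principle, the 7 workers are the holes and the 64 jobs are the pigeons.
If every worker held at most 9 jobs, the total would be at most 7 × 9 = 63, which is less than 64.
So some worker holds at least ⌈64/7⌉ = 10 jobs.

10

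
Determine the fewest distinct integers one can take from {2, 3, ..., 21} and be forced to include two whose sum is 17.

Group the elements by complementary pair {x, 17−x}: {2,15}, {3,14}, {4,13}, …, giving 7 two-element pairs and 6 integers whose partner 17−x falls outside [2,21].
Treating each of those 13 groups as a pigeonhole, one can pick one integer per group — 13 integers — with no two summing to 17.
The 14th integer lands in an occupied pair, forcing a sum of 17.

14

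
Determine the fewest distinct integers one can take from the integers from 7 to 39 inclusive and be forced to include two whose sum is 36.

23

Group the elements by complementary pair {x, 36−x}: {7,29}, {8,28}, {9,27}, …, giving 11 two-element pairs, the single value 18 (it cannot pair with itself since the integers are distinct), and 10 integers whose partner 36−x falls outside [7,39].
Treating each of those 22 groups as a pigeonhole, one can pick one integer per group — 22 integers — with no two summing to 36.
The 23rd integer lands in an occupied pair, forcing a sum of 36.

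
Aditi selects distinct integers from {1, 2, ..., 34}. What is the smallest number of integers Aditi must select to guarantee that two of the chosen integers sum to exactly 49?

25

Two chosen integers sum to 49 exactly when both halves of some pair {x, 49−x} with 15 ≤ x ≤ 49−x ≤ 34 are chosen — 10 such pairs.
The remaining 14 elements (those with no distinct partner in range) can never complete a 49-sum, so the worst case takes all of them and one from each pair: 14 + 10 = 24.
By pigeonhole, the 25th integer has to be the second member of some pair, so 24 + 1 = 25.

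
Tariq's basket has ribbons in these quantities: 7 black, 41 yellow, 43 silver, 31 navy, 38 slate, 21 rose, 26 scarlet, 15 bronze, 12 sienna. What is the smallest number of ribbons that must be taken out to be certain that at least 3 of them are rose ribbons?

In the worst case for collecting rose ribbons, every non-rose ribbon comes out first.
There are 7 + 41 + 43 + 31 + 38 + 26 + 15 + 12 = 213 non-rose ribbons altogether.
After those, each further ribbon must be rose, so 213 + 3 = 216 draws guarantee 3 rose ribbons.

216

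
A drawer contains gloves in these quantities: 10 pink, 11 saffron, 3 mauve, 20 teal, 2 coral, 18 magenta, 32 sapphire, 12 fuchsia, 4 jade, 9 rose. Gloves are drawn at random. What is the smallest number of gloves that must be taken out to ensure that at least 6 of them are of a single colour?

45

An adversary could hand out at most 5 gloves per colour (mauve, coral, jade run out sooner): 5 + 5 + 3 + 5 + 2 + 5 + 5 + 5 + 4 + 5 = 44 gloves and still no colour has 6.
Pigeonhole: one more glove lands in a colour already at 5, so 45 draws are enough and 44 are not.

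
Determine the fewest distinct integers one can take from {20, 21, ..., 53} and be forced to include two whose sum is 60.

25

Two chosen integers sum to 60 exactly when both halves of some pair {x, 60−x} with 20 ≤ x ≤ 60−x ≤ 40 are chosen — 10 such pairs.
The remaining 14 elements (those with no distinct partner in range) can never complete a 60-sum, so the worst case takes all of them and one from each pair: 14 + 10 = 24.
The 25th integer has to be the second member of some pair, so 24 + 1 = 25.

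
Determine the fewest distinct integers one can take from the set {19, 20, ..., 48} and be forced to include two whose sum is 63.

18

Group the elements by complementary pair {x, 63−x}: {19,44}, {20,43}, {21,42}, …, giving 13 two-element pairs and 4 integers whose partner 63−x falls outside [19,48].
Treating each of those 17 groups as a pigeonhole, one can pick one integer per group — 17 integers — with no two summing to 63.
The 18th integer lands in an occupied pair, forcing a sum of 63.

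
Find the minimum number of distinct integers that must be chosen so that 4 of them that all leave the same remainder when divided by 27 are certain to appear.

82

Pigeonhole: the 27 residue classes mod 27 are the pigeonholes.
With 81 integers one could put 3 in each residue class and have no class reach 4.
The 82nd integer pushes some class to 4, so 27·3 + 1 = 82.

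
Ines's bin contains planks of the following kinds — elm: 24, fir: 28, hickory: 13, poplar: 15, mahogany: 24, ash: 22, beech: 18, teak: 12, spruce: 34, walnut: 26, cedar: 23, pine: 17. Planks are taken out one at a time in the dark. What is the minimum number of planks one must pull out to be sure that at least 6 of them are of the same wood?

61

An adversary could hand out at most 5 planks per wood: 5 + 5 + 5 + 5 + 5 + 5 + 5 + 5 + 5 + 5 + 5 + 5 = 60 planks and still no wood has 6.
One more plank lands in a wood already at 5, so 61 draws are enough and 60 are not.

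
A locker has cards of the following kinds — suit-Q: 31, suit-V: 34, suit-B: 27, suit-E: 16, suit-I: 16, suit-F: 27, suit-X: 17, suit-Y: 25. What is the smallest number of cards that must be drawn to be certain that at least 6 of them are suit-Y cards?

174

In the worst case for collecting suit-Y cards, every non-suit-Y card comes out first.
There are 31 + 34 + 27 + 16 + 16 + 27 + 17 = 168 non-suit-Y cards altogether.
After those, each further card must be suit-Y, so 168 + 6 = 174 draws guarantee 6 suit-Y cards.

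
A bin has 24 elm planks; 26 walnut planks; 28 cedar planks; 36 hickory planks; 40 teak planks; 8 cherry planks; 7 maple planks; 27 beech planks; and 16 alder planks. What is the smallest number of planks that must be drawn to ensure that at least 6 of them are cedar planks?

190

In the worst case for collecting cedar planks, every non-cedar plank comes out first.
There are 24 + 26 + 36 + 40 + 8 + 7 + 27 + 16 = 184 non-cedar planks altogether.
After those, each further plank must be cedar, so 184 + 6 = 190 draws guarantee 6 cedar planks.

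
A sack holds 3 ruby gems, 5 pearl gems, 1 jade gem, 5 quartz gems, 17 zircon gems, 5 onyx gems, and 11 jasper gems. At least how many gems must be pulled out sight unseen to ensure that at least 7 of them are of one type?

32

By pigeonhole, put each drawn gem into a box by type. The largest draw with every box below 7 takes min(count, 6) from each type; types with fewer than 6 contribute all they have.
Σ min(cᵢ, 6) = 3 + 5 + 1 + 5 + 6 + 5 + 6 = 31.
Draw number 31 + 1 = 32 must push one box to 7.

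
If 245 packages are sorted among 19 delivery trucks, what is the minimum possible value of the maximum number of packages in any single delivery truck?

By pigeonhole, the 19 delivery trucks are the holes and the 245 packages are the pigeons.
If every delivery truck held at most 12 packages, the total would be at most 19 × 12 = 228, which is less than 245.
So some delivery truck holds at least ⌈245/19⌉ = 13 packages.

13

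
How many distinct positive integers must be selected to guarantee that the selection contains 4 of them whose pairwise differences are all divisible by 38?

115

Integers whose pairwise differences are multiples of 38 are exactly those sharing a remainder mod 38. By the pigeonhole principle, the 38 residue classes mod 38 are the pigeonholes.
With 114 integers one could put 3 in each residue class and have no class reach 4.
The 115th integer pushes some class to 4, so 38·3 + 1 = 115.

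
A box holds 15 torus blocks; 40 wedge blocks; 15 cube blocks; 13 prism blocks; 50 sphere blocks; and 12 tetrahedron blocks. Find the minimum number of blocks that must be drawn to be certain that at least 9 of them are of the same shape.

The 6 shapes are the holes; the blocks drawn are the pigeons.
To avoid 9 of any one shape, the worst case takes at most 8 of each shape.
That gives 8 + 8 + 8 + 8 + 8 + 8 = 48 blocks with no shape reaching 9.
The next block forces some shape to 9, so 48 + 1 = 49.

49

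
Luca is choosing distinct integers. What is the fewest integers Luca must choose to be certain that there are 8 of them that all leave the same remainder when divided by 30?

By the pigeonhole principle, the 30 residue classes mod 30 are the pigeonholes.
With 210 integers one could put 7 in each residue class and have no class reach 8.
The 211th integer pushes some class to 8, so 30·7 + 1 = 211.

211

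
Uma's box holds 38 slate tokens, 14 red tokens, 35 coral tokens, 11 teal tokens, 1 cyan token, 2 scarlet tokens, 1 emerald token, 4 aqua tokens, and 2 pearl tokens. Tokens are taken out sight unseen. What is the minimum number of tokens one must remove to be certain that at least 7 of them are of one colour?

35

By pigeonhole, the 9 colours are the holes; the tokens drawn are the pigeons.
To avoid 7 of any one colour, the worst case takes at most 6 of each colour, or every token of a colour that has fewer than 6.
That gives 6 + 6 + 6 + 6 + 1 + 2 + 1 + 4 + 2 = 34 tokens with no colour reaching 7.
The next token forces some colour to 7, so 34 + 1 = 35.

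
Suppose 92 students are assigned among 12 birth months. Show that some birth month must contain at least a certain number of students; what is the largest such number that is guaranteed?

8

The 12 birth months are the holes and the 92 students are the pigeons.
If every birth month held at most 7 students, the total would be at most 12 × 7 = 84, which is less than 92.
So some birth month holds at least ⌈92/12⌉ = 8 students.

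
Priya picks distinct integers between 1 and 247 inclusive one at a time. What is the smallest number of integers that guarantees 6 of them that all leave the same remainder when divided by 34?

By pigeonhole, the 34 residue classes mod 34 are the pigeonholes.
With 170 integers one could put 5 in each residue class and have no class reach 6.
The 171st integer pushes some class to 6, so 34·5 + 1 = 171.

171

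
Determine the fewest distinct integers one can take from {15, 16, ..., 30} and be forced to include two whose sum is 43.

Group the elements by complementary pair {x, 43−x}: {15,28}, {16,27}, {17,26}, …, giving 7 two-element pairs and 2 integers whose partner 43−x falls outside [15,30].
By pigeonhole, treating each of those 9 groups as a pigeonhole, one can pick one integer per group — 9 integers — with no two summing to 43.
The 10th integer lands in an occupied pair, forcing a sum of 43.

10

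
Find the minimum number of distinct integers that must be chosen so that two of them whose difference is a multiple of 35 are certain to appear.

36

Integers whose pairwise differences are multiples of 35 are exactly those sharing a remainder mod 35. The 35 residue classes mod 35 are the pigeonholes.
With 35 integers one could put 1 in each residue class and have no class reach 2.
The 36th integer pushes some class to 2, so 35·1 + 1 = 36.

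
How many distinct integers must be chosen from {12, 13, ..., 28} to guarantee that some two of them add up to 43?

A set avoiding the sum 43 can contain at most one of each pair {x, 43−x}, plus the 3 elements whose complement lies outside the range.
The integers 12, …, 21 (10 of them) are such a set: any two sum to at least 12+13 = 25 and at most 20+21 = 41 < 43.
By pigeonhole, any 11th integer completes one of the 7 pairs, so 11 choices force a sum of 43.

11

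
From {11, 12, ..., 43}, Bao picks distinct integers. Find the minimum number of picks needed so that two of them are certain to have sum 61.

21

A set avoiding the sum 61 can contain at most one of each pair {x, 61−x}, plus the 7 elements whose complement lies outside the range.
The integers 11, …, 30 (20 of them) are such a set: any two sum to at least 11+12 = 23 and at most 29+30 = 59 < 61.
By the pigeonhole principle, any 21st integer completes one of the 13 pairs, so 21 choices force a sum of 61.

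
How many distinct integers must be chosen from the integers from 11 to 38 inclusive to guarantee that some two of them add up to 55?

Two chosen integers sum to 55 exactly when both halves of some pair {x, 55−x} with 17 ≤ x ≤ 55−x ≤ 38 are chosen — 11 such pairs.
The remaining 6 elements (those with no distinct partner in range) can never complete a 55-sum, so the worst case takes all of them and one from each pair: 6 + 11 = 17.
Pigeonhole: the 18th integer has to be the second member of some pair, so 17 + 1 = 18.

18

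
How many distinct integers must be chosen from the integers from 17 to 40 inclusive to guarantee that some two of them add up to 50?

Group the elements by complementary pair {x, 50−x}: {17,33}, {18,32}, {19,31}, …, giving 8 two-element pairs, the single value 25 (it cannot pair with itself since the integers are distinct), and 7 integers whose partner 50−x falls outside [17,40].
Treating each of those 16 groups as a pigeonhole, one can pick one integer per group — 16 integers — with no two summing to 50.
The 17th integer lands in an occupied pair, forcing a sum of 50.

17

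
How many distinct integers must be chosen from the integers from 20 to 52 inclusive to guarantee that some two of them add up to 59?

Two chosen integers sum to 59 exactly when both halves of some pair {x, 59−x} with 20 ≤ x ≤ 59−x ≤ 39 are chosen — 10 such pairs.
The remaining 13 elements (those with no distinct partner in range) can never complete a 59-sum, so the worst case takes all of them and one from each pair: 13 + 10 = 23.
By pigeonhole, the 24th integer has to be the second member of some pair, so 23 + 1 = 24.

24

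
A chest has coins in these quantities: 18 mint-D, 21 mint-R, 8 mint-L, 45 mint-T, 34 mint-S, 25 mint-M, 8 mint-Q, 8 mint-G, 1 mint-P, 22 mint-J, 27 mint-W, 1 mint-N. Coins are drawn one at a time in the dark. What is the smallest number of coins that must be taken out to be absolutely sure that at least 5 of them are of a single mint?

By pigeonhole, the 12 mints are the holes; the coins drawn are the pigeons.
To avoid 5 of any one mint, the worst case takes at most 4 of each mint, or every coin of a mint that has fewer than 4.
That gives 4 + 4 + 4 + 4 + 4 + 4 + 4 + 4 + 1 + 4 + 4 + 1 = 42 coins with no mint reaching 5.
The next coin forces some mint to 5, so 42 + 1 = 43.

43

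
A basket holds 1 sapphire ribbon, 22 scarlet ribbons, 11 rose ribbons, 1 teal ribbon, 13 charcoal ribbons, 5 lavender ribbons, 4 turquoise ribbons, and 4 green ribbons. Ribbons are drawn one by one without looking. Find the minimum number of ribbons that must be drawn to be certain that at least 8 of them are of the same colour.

37

The 8 colours are the holes; the ribbons drawn are the pigeons.
To avoid 8 of any one colour, the worst case takes at most 7 of each colour, or every ribbon of a colour that has fewer than 7.
That gives 1 + 7 + 7 + 1 + 7 + 5 + 4 + 4 = 36 ribbons with no colour reaching 8.
The next ribbon forces some colour to 8, so 36 + 1 = 37.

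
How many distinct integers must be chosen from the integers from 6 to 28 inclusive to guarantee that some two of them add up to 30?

15

Group the elements by complementary pair {x, 30−x}: {6,24}, {7,23}, {8,22}, …, giving 9 two-element pairs, the single value 15 (it cannot pair with itself since the integers are distinct), and 4 integers whose partner 30−x falls outside [6,28].
Treating each of those 14 groups as a pigeonhole, one can pick one integer per group — 14 integers — with no two summing to 30.
The 15th integer lands in an occupied pair, forcing a sum of 30.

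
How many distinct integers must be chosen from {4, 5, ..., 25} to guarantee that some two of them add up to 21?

16

Group the elements by complementary pair {x, 21−x}: {4,17}, {5,16}, {6,15}, …, giving 7 two-element pairs and 8 integers whose partner 21−x falls outside [4,25].
By pigeonhole, treating each of those 15 groups as a pigeonhole, one can pick one integer per group — 15 integers — with no two summing to 21.
The 16th integer lands in an occupied pair, forcing a sum of 21.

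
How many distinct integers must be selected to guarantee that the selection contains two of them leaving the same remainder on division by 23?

The 23 residue classes mod 23 are the pigeonholes.
With 23 integers one could put 1 in each residue class and have no class reach 2.
The 24th integer pushes some class to 2, so 23·1 + 1 = 24.

24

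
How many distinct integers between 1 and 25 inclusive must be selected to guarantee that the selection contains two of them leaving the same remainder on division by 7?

8

By the pigeonhole principle, the 7 residue classes mod 7 are the pigeonholes.
With 7 integers one could put 1 in each residue class and have no class reach 2.
The 8th integer pushes some class to 2, so 7·1 + 1 = 8.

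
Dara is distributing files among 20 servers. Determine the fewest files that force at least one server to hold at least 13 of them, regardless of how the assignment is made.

With 240 files one could put exactly 12 in each of the 20 servers, and no server would reach 13.
By pigeonhole, one more file must land in a server that already has 12, giving it 13.
So 20 × 12 + 1 = 241 files are required.

241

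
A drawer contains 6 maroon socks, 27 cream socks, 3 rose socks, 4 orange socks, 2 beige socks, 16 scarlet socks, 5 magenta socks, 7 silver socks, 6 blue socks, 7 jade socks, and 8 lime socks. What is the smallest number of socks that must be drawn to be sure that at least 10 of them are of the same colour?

67

An adversary could hand out at most 9 socks per colour (9 colours run out sooner): 6 + 9 + 3 + 4 + 2 + 9 + 5 + 7 + 6 + 7 + 8 = 66 socks and still no colour has 10.
Pigeonhole: one more sock lands in a colour already at 9, so 67 draws are enough and 66 are not.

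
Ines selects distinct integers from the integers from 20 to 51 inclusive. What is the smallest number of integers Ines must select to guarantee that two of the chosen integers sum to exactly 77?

Group the elements by complementary pair {x, 77−x}: {26,51}, {27,50}, {28,49}, …, giving 13 two-element pairs and 6 integers whose partner 77−x falls outside [20,51].
Treating each of those 19 groups as a pigeonhole, one can pick one integer per group — 19 integers — with no two summing to 77.
The 20th integer lands in an occupied pair, forcing a sum of 77.

20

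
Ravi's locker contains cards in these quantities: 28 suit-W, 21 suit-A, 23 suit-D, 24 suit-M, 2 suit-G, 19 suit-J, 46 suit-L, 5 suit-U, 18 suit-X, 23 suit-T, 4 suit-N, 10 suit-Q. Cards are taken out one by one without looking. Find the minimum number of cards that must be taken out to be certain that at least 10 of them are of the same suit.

By the pigeonhole principle, the 12 suits are the holes; the cards drawn are the pigeons.
To avoid 10 of any one suit, the worst case takes at most 9 of each suit, or every card of a suit that has fewer than 9.
That gives 9 + 9 + 9 + 9 + 2 + 9 + 9 + 5 + 9 + 9 + 4 + 9 = 92 cards with no suit reaching 10.
The next card forces some suit to 10, so 92 + 1 = 93.

93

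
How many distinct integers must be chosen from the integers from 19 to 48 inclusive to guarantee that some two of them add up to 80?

23

Two chosen integers sum to 80 exactly when both halves of some pair {x, 80−x} with 32 ≤ x ≤ 80−x ≤ 48 are chosen — 8 such pairs.
The remaining 14 elements (those with no distinct partner in range) can never complete a 80-sum, so the worst case takes all of them and one from each pair: 14 + 8 = 22.
Pigeonhole: the 23rd integer has to be the second member of some pair, so 22 + 1 = 23.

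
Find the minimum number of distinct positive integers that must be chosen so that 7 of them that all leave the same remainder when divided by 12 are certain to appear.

By pigeonhole, the 12 residue classes mod 12 are the pigeonholes.
With 72 integers one could put 6 in each residue class and have no class reach 7.
The 73rd integer pushes some class to 7, so 12·6 + 1 = 73.

73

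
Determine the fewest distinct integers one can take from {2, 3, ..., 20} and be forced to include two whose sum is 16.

Two chosen integers sum to 16 exactly when both halves of some pair {x, 16−x} with 2 ≤ x ≤ 16−x ≤ 14 are chosen — 6 such pairs.
The remaining 7 elements (those with no distinct partner in range) can never complete a 16-sum, so the worst case takes all of them and one from each pair: 7 + 6 = 13.
Pigeonhole: the 14th integer has to be the second member of some pair, so 13 + 1 = 14.

14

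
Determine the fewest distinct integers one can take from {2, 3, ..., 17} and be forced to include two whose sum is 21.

10

A set avoiding the sum 21 can contain at most one of each pair {x, 21−x}, plus the 2 elements whose complement lies outside the range.
The integers 2, …, 10 (9 of them) are such a set: any two sum to at least 2+3 = 5 and at most 9+10 = 19 < 21.
Any 10th integer completes one of the 7 pairs, so 10 choices force a sum of 21.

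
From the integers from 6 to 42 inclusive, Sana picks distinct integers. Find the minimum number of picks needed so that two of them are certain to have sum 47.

20

A set avoiding the sum 47 can contain at most one of each pair {x, 47−x}, plus the 1 element whose complement lies outside the range.
The integers 24, …, 42 (19 of them) are such a set: any two sum to at least 24+25 = 49 > 47.
Any 20th integer completes one of the 18 pairs, so 20 choices force a sum of 47.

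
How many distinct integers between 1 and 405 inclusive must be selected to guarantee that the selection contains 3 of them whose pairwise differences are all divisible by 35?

71

Integers whose pairwise differences are multiples of 35 are exactly those sharing a remainder mod 35. The 35 residue classes mod 35 are the pigeonholes.
With 70 integers one could put 2 in each residue class and have no class reach 3.
The 71st integer pushes some class to 3, so 35·2 + 1 = 71.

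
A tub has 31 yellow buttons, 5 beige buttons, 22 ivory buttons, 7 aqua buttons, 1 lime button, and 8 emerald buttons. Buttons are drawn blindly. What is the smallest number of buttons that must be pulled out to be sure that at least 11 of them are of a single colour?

An adversary could hand out at most 10 buttons per colour (4 colours run out sooner): 10 + 5 + 10 + 7 + 1 + 8 = 41 buttons and still no colour has 11.
By pigeonhole, one more button lands in a colour already at 10, so 42 draws are enough and 41 are not.

42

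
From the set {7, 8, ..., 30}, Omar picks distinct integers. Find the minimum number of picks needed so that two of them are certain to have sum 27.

Group the elements by complementary pair {x, 27−x}: {7,20}, {8,19}, {9,18}, …, giving 7 two-element pairs and 10 integers whose partner 27−x falls outside [7,30].
Pigeonhole: treating each of those 17 groups as a pigeonhole, one can pick one integer per group — 17 integers — with no two summing to 27.
The 18th integer lands in an occupied pair, forcing a sum of 27.

18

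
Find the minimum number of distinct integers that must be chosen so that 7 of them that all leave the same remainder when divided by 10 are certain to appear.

61

By pigeonhole, the 10 residue classes mod 10 are the pigeonholes.
With 60 integers one could put 6 in each residue class and have no class reach 7.
The 61st integer pushes some class to 7, so 10·6 + 1 = 61.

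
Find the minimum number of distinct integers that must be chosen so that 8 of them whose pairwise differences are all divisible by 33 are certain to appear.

Integers whose pairwise differences are multiples of 33 are exactly those sharing a remainder mod 33. Pigeonhole: the 33 residue classes mod 33 are the pigeonholes.
With 231 integers one could put 7 in each residue class and have no class reach 8.
The 232nd integer pushes some class to 8, so 33·7 + 1 = 232.

232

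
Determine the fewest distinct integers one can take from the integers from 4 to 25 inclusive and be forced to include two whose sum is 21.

A set avoiding the sum 21 can contain at most one of each pair {x, 21−x}, plus the 8 elements whose complement lies outside the range.
The integers 11, …, 25 (15 of them) are such a set: any two sum to at least 11+12 = 23 > 21.
Any 16th integer completes one of the 7 pairs, so 16 choices force a sum of 21.

16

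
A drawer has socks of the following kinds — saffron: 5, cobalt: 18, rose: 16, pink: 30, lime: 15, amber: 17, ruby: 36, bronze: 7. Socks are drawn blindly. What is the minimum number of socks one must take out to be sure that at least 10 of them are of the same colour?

Put each drawn sock into a box by colour. The largest draw with every box below 10 takes min(count, 9) from each colour; colours with fewer than 9 contribute all they have.
Σ min(cᵢ, 9) = 5 + 9 + 9 + 9 + 9 + 9 + 9 + 7 = 66.
Draw number 66 + 1 = 67 must push one box to 10.

67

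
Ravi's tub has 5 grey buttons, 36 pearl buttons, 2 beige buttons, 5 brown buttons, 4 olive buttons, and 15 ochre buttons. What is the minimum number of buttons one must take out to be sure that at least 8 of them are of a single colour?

31

Pigeonhole: put each drawn button into a box by colour. The largest draw with every box below 8 takes min(count, 7) from each colour; colours with fewer than 7 contribute all they have.
Σ min(cᵢ, 7) = 5 + 7 + 2 + 5 + 4 + 7 = 30.
Draw number 30 + 1 = 31 must push one box to 8.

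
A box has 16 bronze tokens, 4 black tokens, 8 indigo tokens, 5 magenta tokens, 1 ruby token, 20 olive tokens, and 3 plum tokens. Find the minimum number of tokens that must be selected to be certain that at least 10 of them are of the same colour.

40

An adversary could hand out at most 9 tokens per colour (5 colours run out sooner): 9 + 4 + 8 + 5 + 1 + 9 + 3 = 39 tokens and still no colour has 10.
One more token lands in a colour already at 9, so 40 draws are enough and 39 are not.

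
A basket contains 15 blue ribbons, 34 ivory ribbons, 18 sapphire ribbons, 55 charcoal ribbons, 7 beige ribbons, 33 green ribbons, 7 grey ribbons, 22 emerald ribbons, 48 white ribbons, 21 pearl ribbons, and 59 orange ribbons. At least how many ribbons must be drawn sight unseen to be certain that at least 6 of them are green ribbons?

292

In the worst case for collecting green ribbons, every non-green ribbon comes out first.
There are 15 + 34 + 18 + 55 + 7 + 7 + 22 + 48 + 21 + 59 = 286 non-green ribbons altogether.
After those, each further ribbon must be green, so 286 + 6 = 292 draws guarantee 6 green ribbons.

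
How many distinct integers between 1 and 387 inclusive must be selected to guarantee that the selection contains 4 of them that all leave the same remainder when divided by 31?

94

Pigeonhole: the 31 residue classes mod 31 are the pigeonholes.
With 93 integers one could put 3 in each residue class and have no class reach 4.
The 94th integer pushes some class to 4, so 31·3 + 1 = 94.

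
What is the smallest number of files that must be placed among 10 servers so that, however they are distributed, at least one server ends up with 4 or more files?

31

With 30 files one could put exactly 3 in each of the 10 servers, and no server would reach 4.
One more file must land in a server that already has 3, giving it 4.
So 10 × 3 + 1 = 31 files are required.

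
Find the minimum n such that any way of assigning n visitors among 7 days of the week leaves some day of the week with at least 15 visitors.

99

With 98 visitors one could put exactly 14 in each of the 7 days of the week, and no day of the week would reach 15.
One more visitor must land in a day of the week that already has 14, giving it 15.
So 7 × 14 + 1 = 99 visitors are required.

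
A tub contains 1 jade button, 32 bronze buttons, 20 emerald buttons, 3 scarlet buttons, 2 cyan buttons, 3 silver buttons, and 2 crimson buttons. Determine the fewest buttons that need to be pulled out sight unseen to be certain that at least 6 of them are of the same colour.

22

Pigeonhole: put each drawn button into a box by colour. The largest draw with every box below 6 takes min(count, 5) from each colour; colours with fewer than 5 contribute all they have.
Σ min(cᵢ, 5) = 1 + 5 + 5 + 3 + 2 + 3 + 2 = 21.
Draw number 21 + 1 = 22 must push one box to 6.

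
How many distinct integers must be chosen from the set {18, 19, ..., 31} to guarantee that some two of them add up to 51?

9

Group the elements by complementary pair {x, 51−x}: {20,31}, {21,30}, {22,29}, …, giving 6 two-element pairs and 2 integers whose partner 51−x falls outside [18,31].
Pigeonhole: treating each of those 8 groups as a pigeonhole, one can pick one integer per group — 8 integers — with no two summing to 51.
The 9th integer lands in an occupied pair, forcing a sum of 51.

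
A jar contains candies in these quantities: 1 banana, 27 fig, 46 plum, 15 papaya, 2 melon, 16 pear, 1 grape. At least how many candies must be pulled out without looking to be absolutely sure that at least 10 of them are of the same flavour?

An adversary could hand out at most 9 candies per flavour (banana, melon, grape run out sooner): 1 + 9 + 9 + 9 + 2 + 9 + 1 = 40 candies and still no flavour has 10.
By pigeonhole, one more candy lands in a flavour already at 9, so 41 draws are enough and 40 are not.

41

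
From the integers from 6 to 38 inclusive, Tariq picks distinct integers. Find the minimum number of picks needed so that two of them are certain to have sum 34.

A set avoiding the sum 34 can contain at most one of each pair {x, 34−x}, plus the 11 elements whose complement lies outside the range or equal to its own complement.
The integers 17, …, 38 (22 of them) are such a set: any two sum to at least 17+18 = 35 > 34.
Any 23rd integer completes one of the 11 pairs, so 23 choices force a sum of 34.

23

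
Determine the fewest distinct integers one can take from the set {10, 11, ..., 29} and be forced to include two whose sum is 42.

13

A set avoiding the sum 42 can contain at most one of each pair {x, 42−x}, plus the 4 elements whose complement lies outside the range or equal to its own complement.
The integers 10, …, 21 (12 of them) are such a set: any two sum to at least 10+11 = 21 and at most 20+21 = 41 < 42.
By the pigeonhole principle, any 13th integer completes one of the 8 pairs, so 13 choices force a sum of 42.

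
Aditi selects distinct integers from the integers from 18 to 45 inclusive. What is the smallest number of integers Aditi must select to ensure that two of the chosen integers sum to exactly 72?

20

A set avoiding the sum 72 can contain at most one of each pair {x, 72−x}, plus the 10 elements whose complement lies outside the range or equal to its own complement.
The integers 18, …, 36 (19 of them) are such a set: any two sum to at least 18+19 = 37 and at most 35+36 = 71 < 72.
Any 20th integer completes one of the 9 pairs, so 20 choices force a sum of 72.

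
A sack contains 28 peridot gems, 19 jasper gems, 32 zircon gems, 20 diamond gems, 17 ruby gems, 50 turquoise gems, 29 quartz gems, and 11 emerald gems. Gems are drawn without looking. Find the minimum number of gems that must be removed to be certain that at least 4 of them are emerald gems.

199

In the worst case for collecting emerald gems, every non-emerald gem comes out first.
There are 28 + 19 + 32 + 20 + 17 + 50 + 29 = 195 non-emerald gems altogether.
After those, each further gem must be emerald, so 195 + 4 = 199 draws guarantee 4 emerald gems.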